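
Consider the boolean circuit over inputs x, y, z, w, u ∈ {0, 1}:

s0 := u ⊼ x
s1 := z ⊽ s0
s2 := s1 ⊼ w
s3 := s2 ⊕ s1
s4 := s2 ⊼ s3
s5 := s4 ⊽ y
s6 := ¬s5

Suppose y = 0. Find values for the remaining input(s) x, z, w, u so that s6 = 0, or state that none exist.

x=0 z=1 w=0 u=0

s6 = ¬s5 must be 0, so s5 = 1.
Check with y = 0 and x=0, z=1, w=0, u=0:
s0 = u ⊼ x = 0 ⊼ 0 = 1
s1 = z ⊽ s0 = 1 ⊽ 1 = 0
s2 = s1 ⊼ w = 0 ⊼ 0 = 1
s3 = s2 ⊕ s1 = 1 ⊕ 0 = 1
s4 = s2 ⊼ s3 = 1 ⊼ 1 = 0
s5 = s4 ⊽ y = 0 ⊽ 0 = 1
s6 = ¬s5 = ¬1 = 0
So s6 = 0.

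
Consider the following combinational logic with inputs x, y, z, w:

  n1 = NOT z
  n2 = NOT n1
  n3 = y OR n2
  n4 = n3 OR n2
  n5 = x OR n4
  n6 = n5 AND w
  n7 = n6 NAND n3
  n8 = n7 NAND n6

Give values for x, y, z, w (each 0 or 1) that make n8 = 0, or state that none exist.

Check with x=1, y=0, z=0, w=1:
n1 = NOT z = NOT 0 = 1
n2 = NOT n1 = NOT 1 = 0
n3 = y OR n2 = 0 OR 0 = 0
n4 = n3 OR n2 = 0 OR 0 = 0
n5 = x OR n4 = 1 OR 0 = 1
n6 = n5 AND w = 1 AND 1 = 1
n7 = n6 NAND n3 = 1 NAND 0 = 1
n8 = n7 NAND n6 = 1 NAND 1 = 0
So n8 = 0 as required.

x=1, y=0, z=0, w=1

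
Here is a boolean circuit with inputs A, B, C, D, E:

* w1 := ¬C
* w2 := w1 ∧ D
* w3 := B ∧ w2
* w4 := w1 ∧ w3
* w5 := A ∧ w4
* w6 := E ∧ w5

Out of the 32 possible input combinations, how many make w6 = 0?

31

w6 = E ∧ w5 must be 0, so at least one of E, w5 is 0.
Enumerating the 32 input combinations, 31 give w6 = 0 and 1 give w6 = 1.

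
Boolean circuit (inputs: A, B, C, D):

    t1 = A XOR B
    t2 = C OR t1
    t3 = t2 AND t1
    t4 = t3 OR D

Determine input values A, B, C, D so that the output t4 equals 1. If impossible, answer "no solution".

Check with A=1, B=0, C=1, D=0:
t1 = A XOR B = 1 XOR 0 = 1
t2 = C OR t1 = 1 OR 1 = 1
t3 = t2 AND t1 = 1 AND 1 = 1
t4 = t3 OR D = 1 OR 0 = 1
So t4 = 1 as required.

A=1, B=0, C=1, D=0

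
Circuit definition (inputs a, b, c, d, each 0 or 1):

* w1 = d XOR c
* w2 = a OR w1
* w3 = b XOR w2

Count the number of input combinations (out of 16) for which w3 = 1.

8

w3 = b XOR w2 must be 1, so b and w2 differ.
Enumerating the 16 input combinations, 8 give w3 = 1 and 8 give w3 = 0.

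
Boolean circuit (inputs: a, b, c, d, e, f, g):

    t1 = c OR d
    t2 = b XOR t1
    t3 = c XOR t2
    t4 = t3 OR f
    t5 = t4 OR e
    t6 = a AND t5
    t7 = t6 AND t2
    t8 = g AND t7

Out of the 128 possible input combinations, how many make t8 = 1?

t8 = g AND t7 must be 1, so both g = 1 and t7 = 1.
t7 = t6 AND t2 must be 1, so both t6 = 1 and t2 = 1.
Enumerating the 128 input combinations, 14 give t8 = 1 and 114 give t8 = 0.

14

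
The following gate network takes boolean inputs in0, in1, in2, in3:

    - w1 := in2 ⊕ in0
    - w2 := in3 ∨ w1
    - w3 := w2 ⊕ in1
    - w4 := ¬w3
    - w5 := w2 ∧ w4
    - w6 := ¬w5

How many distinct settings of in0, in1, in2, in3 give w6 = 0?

6

w6 = ¬w5 must be 0, so w5 = 1.
Satisfying assignments:
  in0=0, in1=1, in2=0, in3=1
  in0=0, in1=1, in2=1, in3=0
  in0=0, in1=1, in2=1, in3=1
  in0=1, in1=1, in2=0, in3=0
  in0=1, in1=1, in2=0, in3=1
  in0=1, in1=1, in2=1, in3=1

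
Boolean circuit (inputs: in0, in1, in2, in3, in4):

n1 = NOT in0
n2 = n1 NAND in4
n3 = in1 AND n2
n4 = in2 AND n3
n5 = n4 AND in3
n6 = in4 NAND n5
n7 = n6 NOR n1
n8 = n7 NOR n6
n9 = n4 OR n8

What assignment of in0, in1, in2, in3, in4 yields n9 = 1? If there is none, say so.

n9 = n4 OR n8 must be 1, so at least one of n4, n8 is 1.
Check with in0=0, in1=1, in2=1, in3=0, in4=0:
n1 = NOT in0 = NOT 0 = 1
n2 = n1 NAND in4 = 1 NAND 0 = 1
n3 = in1 AND n2 = 1 AND 1 = 1
n4 = in2 AND n3 = 1 AND 1 = 1
n5 = n4 AND in3 = 1 AND 0 = 0
n6 = in4 NAND n5 = 0 NAND 0 = 1
n7 = n6 NOR n1 = 1 NOR 1 = 0
n8 = n7 NOR n6 = 0 NOR 1 = 0
n9 = n4 OR n8 = 1 OR 0 = 1
So n9 = 1 as required.

in0=0, in1=1, in2=1, in3=0, in4=0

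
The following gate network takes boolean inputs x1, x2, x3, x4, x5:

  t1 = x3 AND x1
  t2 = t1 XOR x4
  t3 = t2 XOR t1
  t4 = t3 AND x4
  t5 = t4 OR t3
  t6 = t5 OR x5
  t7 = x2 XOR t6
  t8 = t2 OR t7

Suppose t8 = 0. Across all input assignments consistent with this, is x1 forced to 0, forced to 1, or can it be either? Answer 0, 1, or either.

either

Both values of x1 occur among assignments with t8 = 0:
  x1=0: x1=0, x2=0, x3=0, x4=0, x5=0
  x1=1: x1=1, x2=0, x3=0, x4=0, x5=0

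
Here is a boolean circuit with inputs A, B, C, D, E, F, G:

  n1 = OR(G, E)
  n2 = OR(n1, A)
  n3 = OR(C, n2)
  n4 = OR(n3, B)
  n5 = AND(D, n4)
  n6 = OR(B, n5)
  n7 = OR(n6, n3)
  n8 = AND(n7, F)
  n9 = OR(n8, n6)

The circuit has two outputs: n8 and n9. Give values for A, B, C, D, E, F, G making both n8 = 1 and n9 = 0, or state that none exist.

no solution exists

Across all 128 input combinations, none give both n8 = 1 and n9 = 0.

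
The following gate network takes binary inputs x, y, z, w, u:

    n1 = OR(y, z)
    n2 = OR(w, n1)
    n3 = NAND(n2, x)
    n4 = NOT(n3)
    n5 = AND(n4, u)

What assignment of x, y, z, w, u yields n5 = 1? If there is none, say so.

Check with x=1, y=0, z=0, w=1, u=1:
n1 = OR(y, z) = OR(0, 0) = 0
n2 = OR(w, n1) = OR(1, 0) = 1
n3 = NAND(n2, x) = NAND(1, 1) = 0
n4 = NOT(n3) = NOT 0 = 1
n5 = AND(n4, u) = AND(1, 1) = 1
So n5 = 1 as required.

x=1, y=0, z=0, w=1, u=1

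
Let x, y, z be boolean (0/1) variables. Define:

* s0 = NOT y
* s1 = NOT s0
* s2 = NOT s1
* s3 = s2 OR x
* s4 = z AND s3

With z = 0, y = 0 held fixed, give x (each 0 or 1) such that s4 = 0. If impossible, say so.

x=1

s4 = z AND s3 must be 0, so at least one of z, s3 is 0.
Check with z = 0, y = 0 and x=1:
s0 = NOT y = NOT 0 = 1
s1 = NOT s0 = NOT 1 = 0
s2 = NOT s1 = NOT 0 = 1
s3 = s2 OR x = 1 OR 1 = 1
s4 = z AND s3 = 0 AND 1 = 0
So s4 = 0.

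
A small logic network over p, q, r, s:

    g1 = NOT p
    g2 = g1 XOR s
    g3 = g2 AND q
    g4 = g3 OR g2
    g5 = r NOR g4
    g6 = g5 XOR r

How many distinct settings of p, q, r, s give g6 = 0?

4

g6 = g5 XOR r must be 0, so g5 and r are equal.
Satisfying assignments:
  p=0, q=0, r=0, s=0
  p=0, q=1, r=0, s=0
  p=1, q=0, r=0, s=1
  p=1, q=1, r=0, s=1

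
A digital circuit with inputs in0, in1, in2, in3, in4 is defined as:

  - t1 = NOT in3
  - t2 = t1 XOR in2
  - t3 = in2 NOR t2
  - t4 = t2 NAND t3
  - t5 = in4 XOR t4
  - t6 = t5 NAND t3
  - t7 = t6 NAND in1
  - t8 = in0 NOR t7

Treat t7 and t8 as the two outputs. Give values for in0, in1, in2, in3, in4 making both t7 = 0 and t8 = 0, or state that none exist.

in0=1, in1=1, in2=1, in3=0, in4=0

Check with in0=1, in1=1, in2=1, in3=0, in4=0:
t1 = NOT in3 = NOT 0 = 1
t2 = t1 XOR in2 = 1 XOR 1 = 0
t3 = in2 NOR t2 = 1 NOR 0 = 0
t4 = t2 NAND t3 = 0 NAND 0 = 1
t5 = in4 XOR t4 = 0 XOR 1 = 1
t6 = t5 NAND t3 = 1 NAND 0 = 1
t7 = t6 NAND in1 = 1 NAND 1 = 0
t8 = in0 NOR t7 = 1 NOR 0 = 0
So t7 = 0 and t8 = 0.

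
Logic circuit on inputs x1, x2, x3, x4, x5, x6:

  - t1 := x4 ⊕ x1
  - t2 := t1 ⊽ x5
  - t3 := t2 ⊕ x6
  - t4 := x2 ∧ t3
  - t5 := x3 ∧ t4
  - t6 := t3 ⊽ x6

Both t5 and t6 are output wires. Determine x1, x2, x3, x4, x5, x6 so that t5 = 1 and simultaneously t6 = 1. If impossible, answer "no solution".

Across all 64 input combinations, none give both t5 = 1 and t6 = 1.

no solution exists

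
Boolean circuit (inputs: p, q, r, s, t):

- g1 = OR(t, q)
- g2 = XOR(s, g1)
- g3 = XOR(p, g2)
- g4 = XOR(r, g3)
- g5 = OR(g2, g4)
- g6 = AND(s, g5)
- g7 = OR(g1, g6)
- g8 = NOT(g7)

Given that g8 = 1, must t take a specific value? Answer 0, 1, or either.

0

g8 = NOT(g7) must be 1, so g7 = 0.
Every assignment with g8 = 1 has t = 0; there are 4 such assignment(s).
  p=0, q=0, r=0, s=0, t=0
  p=0, q=0, r=1, s=0, t=0
  p=1, q=0, r=0, s=0, t=0
  p=1, q=0, r=1, s=0, t=0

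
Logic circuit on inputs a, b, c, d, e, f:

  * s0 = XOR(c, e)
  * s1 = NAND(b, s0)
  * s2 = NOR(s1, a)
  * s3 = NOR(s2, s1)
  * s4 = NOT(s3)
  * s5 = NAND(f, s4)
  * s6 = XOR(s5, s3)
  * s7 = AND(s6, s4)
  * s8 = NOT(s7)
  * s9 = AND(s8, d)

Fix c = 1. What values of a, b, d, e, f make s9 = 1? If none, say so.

Check with c = 1 and a=0, b=1, d=1, e=0, f=1:
s0 = XOR(c, e) = XOR(1, 0) = 1
s1 = NAND(b, s0) = NAND(1, 1) = 0
s2 = NOR(s1, a) = NOR(0, 0) = 1
s3 = NOR(s2, s1) = NOR(1, 0) = 0
s4 = NOT(s3) = NOT 0 = 1
s5 = NAND(f, s4) = NAND(1, 1) = 0
s6 = XOR(s5, s3) = XOR(0, 0) = 0
s7 = AND(s6, s4) = AND(0, 1) = 0
s8 = NOT(s7) = NOT 0 = 1
s9 = AND(s8, d) = AND(1, 1) = 1
So s9 = 1.

a=0 b=1 d=1 e=0 f=1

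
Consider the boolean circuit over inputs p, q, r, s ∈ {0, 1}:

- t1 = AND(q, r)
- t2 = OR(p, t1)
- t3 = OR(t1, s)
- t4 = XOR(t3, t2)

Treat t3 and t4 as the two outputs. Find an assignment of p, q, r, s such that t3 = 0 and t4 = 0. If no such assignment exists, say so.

p=0, q=1, r=0, s=0

Check with p=0, q=1, r=0, s=0:
t1 = AND(q, r) = AND(1, 0) = 0
t2 = OR(p, t1) = OR(0, 0) = 0
t3 = OR(t1, s) = OR(0, 0) = 0
t4 = XOR(t3, t2) = XOR(0, 0) = 0
So t3 = 0 and t4 = 0.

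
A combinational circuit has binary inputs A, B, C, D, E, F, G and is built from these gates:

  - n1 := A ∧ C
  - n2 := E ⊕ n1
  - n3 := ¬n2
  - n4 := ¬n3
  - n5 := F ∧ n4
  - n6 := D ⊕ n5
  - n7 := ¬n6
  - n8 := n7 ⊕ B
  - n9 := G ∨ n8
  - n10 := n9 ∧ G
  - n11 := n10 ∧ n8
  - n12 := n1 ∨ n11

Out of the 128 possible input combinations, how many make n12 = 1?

n12 = n1 ∨ n11 must be 1, so at least one of n1, n11 is 1.
Enumerating the 128 input combinations, 56 give n12 = 1 and 72 give n12 = 0.

56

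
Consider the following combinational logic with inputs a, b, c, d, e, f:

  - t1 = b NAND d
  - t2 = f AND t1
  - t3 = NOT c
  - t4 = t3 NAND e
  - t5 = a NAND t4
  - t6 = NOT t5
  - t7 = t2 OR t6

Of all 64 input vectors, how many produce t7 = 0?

25

t7 = t2 OR t6 must be 0, so both t2 = 0 and t6 = 0.
t2 = f AND t1 must be 0, so at least one of f, t1 is 0.
Enumerating the 64 input combinations, 25 give t7 = 0 and 39 give t7 = 1.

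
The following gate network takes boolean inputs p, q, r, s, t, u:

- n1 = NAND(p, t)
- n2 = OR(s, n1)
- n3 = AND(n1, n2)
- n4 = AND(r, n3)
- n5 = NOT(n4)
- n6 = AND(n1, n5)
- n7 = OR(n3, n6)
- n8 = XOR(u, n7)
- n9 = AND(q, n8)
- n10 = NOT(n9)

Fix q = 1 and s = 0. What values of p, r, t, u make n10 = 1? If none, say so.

p=1, r=0, t=1, u=0

n10 = NOT(n9) must be 1, so n9 = 0.
Check with q = 1 and s = 0 and p=1, r=0, t=1, u=0:
n1 = NAND(p, t) = NAND(1, 1) = 0
n2 = OR(s, n1) = OR(0, 0) = 0
n3 = AND(n1, n2) = AND(0, 0) = 0
n4 = AND(r, n3) = AND(0, 0) = 0
n5 = NOT(n4) = NOT 0 = 1
n6 = AND(n1, n5) = AND(0, 1) = 0
n7 = OR(n3, n6) = OR(0, 0) = 0
n8 = XOR(u, n7) = XOR(0, 0) = 0
n9 = AND(q, n8) = AND(1, 0) = 0
n10 = NOT(n9) = NOT 0 = 1
So n10 = 1.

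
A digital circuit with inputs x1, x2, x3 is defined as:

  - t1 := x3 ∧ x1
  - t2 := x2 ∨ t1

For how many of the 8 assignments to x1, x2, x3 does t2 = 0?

t2 = x2 ∨ t1 must be 0, so both x2 = 0 and t1 = 0.
t1 = x3 ∧ x1 must be 0, so at least one of x3, x1 is 0.
Satisfying assignments:
  x1=0, x2=0, x3=0
  x1=0, x2=0, x3=1
  x1=1, x2=0, x3=0

3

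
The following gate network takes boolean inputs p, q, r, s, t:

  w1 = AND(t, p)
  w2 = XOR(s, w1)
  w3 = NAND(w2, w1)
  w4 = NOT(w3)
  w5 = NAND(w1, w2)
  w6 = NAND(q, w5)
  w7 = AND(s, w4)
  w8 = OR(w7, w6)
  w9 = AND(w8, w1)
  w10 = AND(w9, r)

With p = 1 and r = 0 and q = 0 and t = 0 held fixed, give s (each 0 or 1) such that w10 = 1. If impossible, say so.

no solution exists

With p = 1 and r = 0 and q = 0 and t = 0 fixed, none of the 2 settings of s give w10 = 1.
For example, with s=1:
w1 = AND(t, p) = AND(0, 1) = 0
w2 = XOR(s, w1) = XOR(1, 0) = 1
w3 = NAND(w2, w1) = NAND(1, 0) = 1
w4 = NOT(w3) = NOT 1 = 0
w5 = NAND(w1, w2) = NAND(0, 1) = 1
w6 = NAND(q, w5) = NAND(0, 1) = 1
w7 = AND(s, w4) = AND(1, 0) = 0
w8 = OR(w7, w6) = OR(0, 1) = 1
w9 = AND(w8, w1) = AND(1, 0) = 0
w10 = AND(w9, r) = AND(0, 0) = 0
giving w10 = 0 ≠ 1.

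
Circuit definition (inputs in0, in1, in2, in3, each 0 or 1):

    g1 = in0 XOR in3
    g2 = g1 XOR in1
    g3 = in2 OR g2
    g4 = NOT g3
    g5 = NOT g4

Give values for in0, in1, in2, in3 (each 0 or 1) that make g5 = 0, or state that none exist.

g5 = NOT g4 must be 0, so g4 = 1.
Check with in0=1 in1=1 in2=0 in3=0:
g1 = in0 XOR in3 = 1 XOR 0 = 1
g2 = g1 XOR in1 = 1 XOR 1 = 0
g3 = in2 OR g2 = 0 OR 0 = 0
g4 = NOT g3 = NOT 0 = 1
g5 = NOT g4 = NOT 1 = 0
So g5 = 0 as required.

in0=1 in1=1 in2=0 in3=0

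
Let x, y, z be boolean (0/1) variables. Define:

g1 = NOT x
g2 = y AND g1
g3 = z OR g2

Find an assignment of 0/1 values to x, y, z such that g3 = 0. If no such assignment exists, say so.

x=1 y=1 z=0

g3 = z OR g2 must be 0, so both z = 0 and g2 = 0.
Check with x=1 y=1 z=0:
g1 = NOT x = NOT 1 = 0
g2 = y AND g1 = 1 AND 0 = 0
g3 = z OR g2 = 0 OR 0 = 0
So g3 = 0 as required.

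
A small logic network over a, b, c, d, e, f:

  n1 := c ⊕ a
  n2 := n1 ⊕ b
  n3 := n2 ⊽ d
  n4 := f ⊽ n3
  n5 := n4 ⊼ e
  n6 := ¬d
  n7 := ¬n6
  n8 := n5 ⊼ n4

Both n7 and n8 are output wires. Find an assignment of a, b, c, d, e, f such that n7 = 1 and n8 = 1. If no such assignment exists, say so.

a=1 b=0 c=1 d=1 e=1 f=1

Check with a=1 b=0 c=1 d=1 e=1 f=1:
n1 = c ⊕ a = 1 ⊕ 1 = 0
n2 = n1 ⊕ b = 0 ⊕ 0 = 0
n3 = n2 ⊽ d = 0 ⊽ 1 = 0
n4 = f ⊽ n3 = 1 ⊽ 0 = 0
n5 = n4 ⊼ e = 0 ⊼ 1 = 1
n6 = ¬d = ¬1 = 0
n7 = ¬n6 = ¬0 = 1
n8 = n5 ⊼ n4 = 1 ⊼ 0 = 1
So n7 = 1 and n8 = 1.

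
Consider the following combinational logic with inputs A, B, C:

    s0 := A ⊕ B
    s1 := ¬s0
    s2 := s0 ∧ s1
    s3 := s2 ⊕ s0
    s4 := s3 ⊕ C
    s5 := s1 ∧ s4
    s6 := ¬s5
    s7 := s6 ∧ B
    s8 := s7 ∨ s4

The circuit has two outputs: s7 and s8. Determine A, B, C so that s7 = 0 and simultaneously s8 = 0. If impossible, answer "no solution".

A=1, B=0, C=1

Check with A=1, B=0, C=1:
s0 = A ⊕ B = 1 ⊕ 0 = 1
s1 = ¬s0 = ¬1 = 0
s2 = s0 ∧ s1 = 1 ∧ 0 = 0
s3 = s2 ⊕ s0 = 0 ⊕ 1 = 1
s4 = s3 ⊕ C = 1 ⊕ 1 = 0
s5 = s1 ∧ s4 = 0 ∧ 0 = 0
s6 = ¬s5 = ¬0 = 1
s7 = s6 ∧ B = 1 ∧ 0 = 0
s8 = s7 ∨ s4 = 0 ∨ 0 = 0
So s7 = 0 and s8 = 0.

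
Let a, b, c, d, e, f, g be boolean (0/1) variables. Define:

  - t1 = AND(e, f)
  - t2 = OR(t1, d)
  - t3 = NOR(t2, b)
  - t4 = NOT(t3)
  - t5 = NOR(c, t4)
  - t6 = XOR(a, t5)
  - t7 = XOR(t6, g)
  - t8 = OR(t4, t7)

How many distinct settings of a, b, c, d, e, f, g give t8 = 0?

12

t8 = OR(t4, t7) must be 0, so both t4 = 0 and t7 = 0.
Enumerating the 128 input combinations, 12 give t8 = 0 and 116 give t8 = 1.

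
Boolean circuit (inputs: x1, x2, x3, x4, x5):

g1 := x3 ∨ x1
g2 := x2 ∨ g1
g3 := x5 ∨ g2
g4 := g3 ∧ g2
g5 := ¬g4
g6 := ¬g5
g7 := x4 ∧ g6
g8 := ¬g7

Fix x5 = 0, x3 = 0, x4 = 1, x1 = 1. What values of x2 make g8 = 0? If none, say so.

g8 = ¬g7 must be 0, so g7 = 1.
g7 = x4 ∧ g6 must be 1, so both x4 = 1 and g6 = 1.
Check with x5 = 0, x3 = 0, x4 = 1, x1 = 1 and x2=1:
g1 = x3 ∨ x1 = 0 ∨ 1 = 1
g2 = x2 ∨ g1 = 1 ∨ 1 = 1
g3 = x5 ∨ g2 = 0 ∨ 1 = 1
g4 = g3 ∧ g2 = 1 ∧ 1 = 1
g5 = ¬g4 = ¬1 = 0
g6 = ¬g5 = ¬0 = 1
g7 = x4 ∧ g6 = 1 ∧ 1 = 1
g8 = ¬g7 = ¬1 = 0
So g8 = 0.

x2=1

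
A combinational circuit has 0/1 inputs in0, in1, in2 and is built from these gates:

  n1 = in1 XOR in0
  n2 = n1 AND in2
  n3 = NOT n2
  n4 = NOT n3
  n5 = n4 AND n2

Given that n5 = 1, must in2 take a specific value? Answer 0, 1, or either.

1

n5 = n4 AND n2 must be 1, so both n4 = 1 and n2 = 1.
n4 = NOT n3 must be 1, so n3 = 0.
Every assignment with n5 = 1 has in2 = 1; there are 2 such assignment(s).
  in0=0, in1=1, in2=1
  in0=1, in1=0, in2=1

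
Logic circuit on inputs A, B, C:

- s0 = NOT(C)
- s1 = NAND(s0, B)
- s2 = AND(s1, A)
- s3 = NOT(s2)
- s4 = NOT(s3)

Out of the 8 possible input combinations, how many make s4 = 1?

3

s4 = NOT(s3) must be 1, so s3 = 0.
Satisfying assignments:
  A=1, B=0, C=0
  A=1, B=0, C=1
  A=1, B=1, C=1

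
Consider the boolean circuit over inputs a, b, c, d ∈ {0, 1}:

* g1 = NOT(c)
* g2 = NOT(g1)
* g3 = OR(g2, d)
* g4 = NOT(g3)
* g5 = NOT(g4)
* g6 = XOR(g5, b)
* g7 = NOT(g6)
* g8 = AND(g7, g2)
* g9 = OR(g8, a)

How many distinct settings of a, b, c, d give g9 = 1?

10

g9 = OR(g8, a) must be 1, so at least one of g8, a is 1.
Enumerating the 16 input combinations, 10 give g9 = 1 and 6 give g9 = 0.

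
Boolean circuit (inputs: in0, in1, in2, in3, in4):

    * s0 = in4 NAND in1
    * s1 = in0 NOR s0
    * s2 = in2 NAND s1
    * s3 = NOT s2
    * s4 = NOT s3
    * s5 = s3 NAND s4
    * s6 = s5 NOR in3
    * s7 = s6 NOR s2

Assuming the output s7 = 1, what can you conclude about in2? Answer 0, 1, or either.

s7 = s6 NOR s2 must be 1, so both s6 = 0 and s2 = 0.
Every assignment with s7 = 1 has in2 = 1; there are 2 such assignment(s).
  in0=0, in1=1, in2=1, in3=0, in4=1
  in0=0, in1=1, in2=1, in3=1, in4=1

1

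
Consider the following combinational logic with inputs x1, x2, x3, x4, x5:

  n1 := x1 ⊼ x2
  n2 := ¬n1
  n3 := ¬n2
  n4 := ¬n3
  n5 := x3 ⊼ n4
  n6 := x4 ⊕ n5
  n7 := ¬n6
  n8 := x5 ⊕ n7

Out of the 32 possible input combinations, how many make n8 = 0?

n8 = x5 ⊕ n7 must be 0, so x5 and n7 are equal.
Enumerating the 32 input combinations, 16 give n8 = 0 and 16 give n8 = 1.

16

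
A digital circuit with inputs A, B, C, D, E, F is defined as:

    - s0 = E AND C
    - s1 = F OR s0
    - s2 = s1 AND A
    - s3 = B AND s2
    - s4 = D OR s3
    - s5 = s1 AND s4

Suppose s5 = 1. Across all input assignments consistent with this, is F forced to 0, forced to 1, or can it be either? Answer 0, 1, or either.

either

Both values of F occur among assignments with s5 = 1:
  F=0: A=0, B=0, C=1, D=1, E=1, F=0
  F=1: A=0, B=0, C=0, D=1, E=0, F=1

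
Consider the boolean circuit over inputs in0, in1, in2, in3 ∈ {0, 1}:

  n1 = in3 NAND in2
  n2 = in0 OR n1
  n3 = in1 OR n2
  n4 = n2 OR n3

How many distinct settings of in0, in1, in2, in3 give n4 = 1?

15

n4 = n2 OR n3 must be 1, so at least one of n2, n3 is 1.
Enumerating the 16 input combinations, 15 give n4 = 1 and 1 give n4 = 0.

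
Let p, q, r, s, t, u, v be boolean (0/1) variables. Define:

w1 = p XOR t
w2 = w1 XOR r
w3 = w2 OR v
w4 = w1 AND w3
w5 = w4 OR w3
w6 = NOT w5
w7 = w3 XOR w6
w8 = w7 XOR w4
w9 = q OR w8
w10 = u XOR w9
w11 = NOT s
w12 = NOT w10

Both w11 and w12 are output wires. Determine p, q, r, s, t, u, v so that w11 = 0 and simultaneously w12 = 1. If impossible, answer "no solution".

Check with p=0, q=1, r=1, s=1, t=0, u=1, v=1:
w1 = p XOR t = 0 XOR 0 = 0
w2 = w1 XOR r = 0 XOR 1 = 1
w3 = w2 OR v = 1 OR 1 = 1
w4 = w1 AND w3 = 0 AND 1 = 0
w5 = w4 OR w3 = 0 OR 1 = 1
w6 = NOT w5 = NOT 1 = 0
w7 = w3 XOR w6 = 1 XOR 0 = 1
w8 = w7 XOR w4 = 1 XOR 0 = 1
w9 = q OR w8 = 1 OR 1 = 1
w10 = u XOR w9 = 1 XOR 1 = 0
w11 = NOT s = NOT 1 = 0
w12 = NOT w10 = NOT 0 = 1
So w11 = 0 and w12 = 1.

p=0, q=1, r=1, s=1, t=0, u=1, v=1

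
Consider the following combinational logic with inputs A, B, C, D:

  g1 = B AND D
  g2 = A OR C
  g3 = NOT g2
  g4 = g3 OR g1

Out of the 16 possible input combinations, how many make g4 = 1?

7

g4 = g3 OR g1 must be 1, so at least one of g3, g1 is 1.
Enumerating the 16 input combinations, 7 give g4 = 1 and 9 give g4 = 0.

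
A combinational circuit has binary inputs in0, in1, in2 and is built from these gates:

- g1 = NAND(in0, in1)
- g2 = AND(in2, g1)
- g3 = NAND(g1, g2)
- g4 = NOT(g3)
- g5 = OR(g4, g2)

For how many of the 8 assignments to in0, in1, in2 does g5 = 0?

5

g5 = OR(g4, g2) must be 0, so both g4 = 0 and g2 = 0.
g4 = NOT(g3) must be 0, so g3 = 1.
g2 = AND(in2, g1) must be 0, so at least one of in2, g1 is 0.
Satisfying assignments:
  in0=0, in1=0, in2=0
  in0=0, in1=1, in2=0
  in0=1, in1=0, in2=0
  in0=1, in1=1, in2=0
  in0=1, in1=1, in2=1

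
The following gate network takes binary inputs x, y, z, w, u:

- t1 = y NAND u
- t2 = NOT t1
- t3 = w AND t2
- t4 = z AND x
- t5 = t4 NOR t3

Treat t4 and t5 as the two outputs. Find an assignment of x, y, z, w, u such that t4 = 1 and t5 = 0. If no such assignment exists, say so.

x=1, y=0, z=1, w=0, u=0

Check with x=1, y=0, z=1, w=0, u=0:
t1 = y NAND u = 0 NAND 0 = 1
t2 = NOT t1 = NOT 1 = 0
t3 = w AND t2 = 0 AND 0 = 0
t4 = z AND x = 1 AND 1 = 1
t5 = t4 NOR t3 = 1 NOR 0 = 0
So t4 = 1 and t5 = 0.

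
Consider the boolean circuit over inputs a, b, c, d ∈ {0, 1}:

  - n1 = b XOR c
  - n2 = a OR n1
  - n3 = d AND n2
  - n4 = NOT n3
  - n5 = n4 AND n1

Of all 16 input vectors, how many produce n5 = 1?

n5 = n4 AND n1 must be 1, so both n4 = 1 and n1 = 1.
n4 = NOT n3 must be 1, so n3 = 0.
n1 = b XOR c must be 1, so b and c differ.
Satisfying assignments:
  a=0, b=0, c=1, d=0
  a=0, b=1, c=0, d=0
  a=1, b=0, c=1, d=0
  a=1, b=1, c=0, d=0

4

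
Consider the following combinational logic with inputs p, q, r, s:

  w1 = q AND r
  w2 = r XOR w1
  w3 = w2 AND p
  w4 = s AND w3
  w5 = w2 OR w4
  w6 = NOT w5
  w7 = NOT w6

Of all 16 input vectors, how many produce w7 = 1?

w7 = NOT w6 must be 1, so w6 = 0.
Satisfying assignments:
  p=0, q=0, r=1, s=0
  p=0, q=0, r=1, s=1
  p=1, q=0, r=1, s=0
  p=1, q=0, r=1, s=1

4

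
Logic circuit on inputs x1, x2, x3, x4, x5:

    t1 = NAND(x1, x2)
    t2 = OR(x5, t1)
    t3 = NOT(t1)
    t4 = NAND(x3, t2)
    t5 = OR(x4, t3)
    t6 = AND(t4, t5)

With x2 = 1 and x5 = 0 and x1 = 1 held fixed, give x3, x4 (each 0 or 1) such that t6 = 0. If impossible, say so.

With x2 = 1 and x5 = 0 and x1 = 1 fixed, none of the 4 settings of x3, x4 give t6 = 0.
For example, with x3=1, x4=0:
t1 = NAND(x1, x2) = NAND(1, 1) = 0
t2 = OR(x5, t1) = OR(0, 0) = 0
t3 = NOT(t1) = NOT 0 = 1
t4 = NAND(x3, t2) = NAND(1, 0) = 1
t5 = OR(x4, t3) = OR(0, 1) = 1
t6 = AND(t4, t5) = AND(1, 1) = 1
giving t6 = 1 ≠ 0.

no solution exists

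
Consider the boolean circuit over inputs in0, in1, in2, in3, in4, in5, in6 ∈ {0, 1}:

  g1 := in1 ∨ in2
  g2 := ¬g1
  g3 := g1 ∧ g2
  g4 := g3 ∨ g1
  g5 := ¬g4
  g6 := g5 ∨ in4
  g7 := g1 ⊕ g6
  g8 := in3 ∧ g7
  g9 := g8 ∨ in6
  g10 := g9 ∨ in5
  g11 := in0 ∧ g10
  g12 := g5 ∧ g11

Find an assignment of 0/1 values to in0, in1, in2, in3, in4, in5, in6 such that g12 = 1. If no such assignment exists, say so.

in0=1, in1=0, in2=0, in3=0, in4=1, in5=0, in6=1

g12 = g5 ∧ g11 must be 1, so both g5 = 1 and g11 = 1.
g5 = ¬g4 must be 1, so g4 = 0.
Check with in0=1, in1=0, in2=0, in3=0, in4=1, in5=0, in6=1:
g1 = in1 ∨ in2 = 0 ∨ 0 = 0
g2 = ¬g1 = ¬0 = 1
g3 = g1 ∧ g2 = 0 ∧ 1 = 0
g4 = g3 ∨ g1 = 0 ∨ 0 = 0
g5 = ¬g4 = ¬0 = 1
g6 = g5 ∨ in4 = 1 ∨ 1 = 1
g7 = g1 ⊕ g6 = 0 ⊕ 1 = 1
g8 = in3 ∧ g7 = 0 ∧ 1 = 0
g9 = g8 ∨ in6 = 0 ∨ 1 = 1
g10 = g9 ∨ in5 = 1 ∨ 0 = 1
g11 = in0 ∧ g10 = 1 ∧ 1 = 1
g12 = g5 ∧ g11 = 1 ∧ 1 = 1
So g12 = 1 as required.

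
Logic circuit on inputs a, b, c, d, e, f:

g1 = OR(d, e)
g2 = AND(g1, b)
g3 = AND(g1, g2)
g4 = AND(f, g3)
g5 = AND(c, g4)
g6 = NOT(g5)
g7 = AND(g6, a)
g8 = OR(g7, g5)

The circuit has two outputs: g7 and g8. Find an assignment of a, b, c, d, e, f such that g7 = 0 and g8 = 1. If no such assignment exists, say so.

a=0, b=1, c=1, d=1, e=0, f=1

Check with a=0, b=1, c=1, d=1, e=0, f=1:
g1 = OR(d, e) = OR(1, 0) = 1
g2 = AND(g1, b) = AND(1, 1) = 1
g3 = AND(g1, g2) = AND(1, 1) = 1
g4 = AND(f, g3) = AND(1, 1) = 1
g5 = AND(c, g4) = AND(1, 1) = 1
g6 = NOT(g5) = NOT 1 = 0
g7 = AND(g6, a) = AND(0, 0) = 0
g8 = OR(g7, g5) = OR(0, 1) = 1
So g7 = 0 and g8 = 1.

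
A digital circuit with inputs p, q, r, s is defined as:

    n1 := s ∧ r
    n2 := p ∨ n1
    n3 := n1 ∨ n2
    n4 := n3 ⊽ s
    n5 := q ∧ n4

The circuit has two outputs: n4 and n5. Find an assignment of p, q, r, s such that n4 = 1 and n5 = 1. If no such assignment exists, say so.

p=0, q=1, r=1, s=0

Check with p=0, q=1, r=1, s=0:
n1 = s ∧ r = 0 ∧ 1 = 0
n2 = p ∨ n1 = 0 ∨ 0 = 0
n3 = n1 ∨ n2 = 0 ∨ 0 = 0
n4 = n3 ⊽ s = 0 ⊽ 0 = 1
n5 = q ∧ n4 = 1 ∧ 1 = 1
So n4 = 1 and n5 = 1.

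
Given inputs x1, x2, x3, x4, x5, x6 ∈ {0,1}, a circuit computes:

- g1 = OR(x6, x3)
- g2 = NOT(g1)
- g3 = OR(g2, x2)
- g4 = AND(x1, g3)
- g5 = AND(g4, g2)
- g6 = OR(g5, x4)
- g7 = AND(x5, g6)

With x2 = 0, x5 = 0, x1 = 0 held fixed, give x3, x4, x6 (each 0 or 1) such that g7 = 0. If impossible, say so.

g7 = AND(x5, g6) must be 0, so at least one of x5, g6 is 0.
Check with x2 = 0, x5 = 0, x1 = 0 and x3=1, x4=1, x6=0:
g1 = OR(x6, x3) = OR(0, 1) = 1
g2 = NOT(g1) = NOT 1 = 0
g3 = OR(g2, x2) = OR(0, 0) = 0
g4 = AND(x1, g3) = AND(0, 0) = 0
g5 = AND(g4, g2) = AND(0, 0) = 0
g6 = OR(g5, x4) = OR(0, 1) = 1
g7 = AND(x5, g6) = AND(0, 1) = 0
So g7 = 0.

x3=1 x4=1 x6=0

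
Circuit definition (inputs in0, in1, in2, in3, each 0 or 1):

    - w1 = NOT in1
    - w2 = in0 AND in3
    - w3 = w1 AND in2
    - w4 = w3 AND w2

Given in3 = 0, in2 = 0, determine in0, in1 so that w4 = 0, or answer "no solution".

in0=0, in1=1

w4 = w3 AND w2 must be 0, so at least one of w3, w2 is 0.
Check with in3 = 0, in2 = 0 and in0=0, in1=1:
w1 = NOT in1 = NOT 1 = 0
w2 = in0 AND in3 = 0 AND 0 = 0
w3 = w1 AND in2 = 0 AND 0 = 0
w4 = w3 AND w2 = 0 AND 0 = 0
So w4 = 0.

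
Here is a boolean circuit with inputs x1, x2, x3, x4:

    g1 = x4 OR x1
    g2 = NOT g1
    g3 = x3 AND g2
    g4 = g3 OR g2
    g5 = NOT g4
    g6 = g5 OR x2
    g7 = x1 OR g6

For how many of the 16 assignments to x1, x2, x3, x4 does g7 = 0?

2

g7 = x1 OR g6 must be 0, so both x1 = 0 and g6 = 0.
g6 = g5 OR x2 must be 0, so both g5 = 0 and x2 = 0.
Enumerating the 16 input combinations, 2 give g7 = 0 and 14 give g7 = 1.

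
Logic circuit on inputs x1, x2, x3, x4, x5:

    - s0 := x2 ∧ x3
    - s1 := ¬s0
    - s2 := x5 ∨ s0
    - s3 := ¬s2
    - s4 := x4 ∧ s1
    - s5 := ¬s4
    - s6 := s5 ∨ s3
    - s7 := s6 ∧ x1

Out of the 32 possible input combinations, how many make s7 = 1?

13

s7 = s6 ∧ x1 must be 1, so both s6 = 1 and x1 = 1.
s6 = s5 ∨ s3 must be 1, so at least one of s5, s3 is 1.
Enumerating the 32 input combinations, 13 give s7 = 1 and 19 give s7 = 0.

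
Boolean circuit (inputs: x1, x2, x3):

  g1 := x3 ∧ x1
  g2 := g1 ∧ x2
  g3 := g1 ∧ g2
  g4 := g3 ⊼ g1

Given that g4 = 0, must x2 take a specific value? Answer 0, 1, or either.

g4 = g3 ⊼ g1 must be 0, so both g3 = 1 and g1 = 1.
Every assignment with g4 = 0 has x2 = 1; there are 1 such assignment(s).
  x1=1, x2=1, x3=1

1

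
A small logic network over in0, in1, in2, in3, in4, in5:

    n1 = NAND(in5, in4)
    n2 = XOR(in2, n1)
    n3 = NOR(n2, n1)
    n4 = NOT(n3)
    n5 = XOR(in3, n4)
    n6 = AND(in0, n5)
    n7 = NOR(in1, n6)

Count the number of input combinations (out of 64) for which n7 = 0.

n7 = NOR(in1, n6) must be 0, so at least one of in1, n6 is 1.
Enumerating the 64 input combinations, 40 give n7 = 0 and 24 give n7 = 1.

40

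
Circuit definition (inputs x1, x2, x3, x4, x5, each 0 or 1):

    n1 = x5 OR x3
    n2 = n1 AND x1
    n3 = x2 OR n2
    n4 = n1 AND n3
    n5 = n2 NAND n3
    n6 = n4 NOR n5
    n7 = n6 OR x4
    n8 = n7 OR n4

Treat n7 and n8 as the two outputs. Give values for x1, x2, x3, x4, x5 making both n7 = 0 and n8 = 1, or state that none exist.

x1=1 x2=1 x3=1 x4=0 x5=1

Check with x1=1 x2=1 x3=1 x4=0 x5=1:
n1 = x5 OR x3 = 1 OR 1 = 1
n2 = n1 AND x1 = 1 AND 1 = 1
n3 = x2 OR n2 = 1 OR 1 = 1
n4 = n1 AND n3 = 1 AND 1 = 1
n5 = n2 NAND n3 = 1 NAND 1 = 0
n6 = n4 NOR n5 = 1 NOR 0 = 0
n7 = n6 OR x4 = 0 OR 0 = 0
n8 = n7 OR n4 = 0 OR 1 = 1
So n7 = 0 and n8 = 1.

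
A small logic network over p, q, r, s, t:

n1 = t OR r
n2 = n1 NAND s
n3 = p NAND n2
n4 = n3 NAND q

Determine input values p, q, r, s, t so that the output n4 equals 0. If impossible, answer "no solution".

n4 = n3 NAND q must be 0, so both n3 = 1 and q = 1.
n3 = p NAND n2 must be 1, so at least one of p, n2 is 0.
Check with p=0, q=1, r=1, s=0, t=1:
n1 = t OR r = 1 OR 1 = 1
n2 = n1 NAND s = 1 NAND 0 = 1
n3 = p NAND n2 = 0 NAND 1 = 1
n4 = n3 NAND q = 1 NAND 1 = 0
So n4 = 0 as required.

p=0, q=1, r=1, s=0, t=1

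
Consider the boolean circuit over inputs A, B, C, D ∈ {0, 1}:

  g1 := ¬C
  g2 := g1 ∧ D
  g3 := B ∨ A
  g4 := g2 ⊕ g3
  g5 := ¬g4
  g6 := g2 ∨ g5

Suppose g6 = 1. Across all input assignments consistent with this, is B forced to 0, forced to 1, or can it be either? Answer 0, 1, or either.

Both values of B occur among assignments with g6 = 1:
  B=0: A=0, B=0, C=0, D=0
  B=1: A=0, B=1, C=0, D=1

either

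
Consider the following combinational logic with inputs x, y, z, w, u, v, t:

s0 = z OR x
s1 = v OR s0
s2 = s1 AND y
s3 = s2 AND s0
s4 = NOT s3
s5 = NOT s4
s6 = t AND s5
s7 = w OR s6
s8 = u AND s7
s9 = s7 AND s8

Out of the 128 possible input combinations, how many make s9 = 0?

s9 = s7 AND s8 must be 0, so at least one of s7, s8 is 0.
Enumerating the 128 input combinations, 90 give s9 = 0 and 38 give s9 = 1.

90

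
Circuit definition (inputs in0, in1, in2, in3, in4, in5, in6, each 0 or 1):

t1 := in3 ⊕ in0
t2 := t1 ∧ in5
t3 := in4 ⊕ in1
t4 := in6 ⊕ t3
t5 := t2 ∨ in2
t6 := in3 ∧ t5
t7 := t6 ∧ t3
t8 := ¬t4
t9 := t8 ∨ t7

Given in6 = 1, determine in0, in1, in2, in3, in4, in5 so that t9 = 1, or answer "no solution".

t9 = t8 ∨ t7 must be 1, so at least one of t8, t7 is 1.
Check with in6 = 1 and in0=1, in1=1, in2=0, in3=1, in4=0, in5=1:
t1 = in3 ⊕ in0 = 1 ⊕ 1 = 0
t2 = t1 ∧ in5 = 0 ∧ 1 = 0
t3 = in4 ⊕ in1 = 0 ⊕ 1 = 1
t4 = in6 ⊕ t3 = 1 ⊕ 1 = 0
t5 = t2 ∨ in2 = 0 ∨ 0 = 0
t6 = in3 ∧ t5 = 1 ∧ 0 = 0
t7 = t6 ∧ t3 = 0 ∧ 1 = 0
t8 = ¬t4 = ¬0 = 1
t9 = t8 ∨ t7 = 1 ∨ 0 = 1
So t9 = 1.

in0=1, in1=1, in2=0, in3=1, in4=0, in5=1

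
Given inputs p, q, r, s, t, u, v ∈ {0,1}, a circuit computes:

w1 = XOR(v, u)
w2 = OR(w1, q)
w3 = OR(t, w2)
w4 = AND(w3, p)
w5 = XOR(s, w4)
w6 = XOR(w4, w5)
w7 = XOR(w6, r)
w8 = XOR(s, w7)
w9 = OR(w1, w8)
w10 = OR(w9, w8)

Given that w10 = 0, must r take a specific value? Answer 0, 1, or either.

w10 = OR(w9, w8) must be 0, so both w9 = 0 and w8 = 0.
w9 = OR(w1, w8) must be 0, so both w1 = 0 and w8 = 0.
w8 = XOR(s, w7) must be 0, so s and w7 are equal.
Every assignment with w10 = 0 has r = 0; there are 32 such assignment(s).

0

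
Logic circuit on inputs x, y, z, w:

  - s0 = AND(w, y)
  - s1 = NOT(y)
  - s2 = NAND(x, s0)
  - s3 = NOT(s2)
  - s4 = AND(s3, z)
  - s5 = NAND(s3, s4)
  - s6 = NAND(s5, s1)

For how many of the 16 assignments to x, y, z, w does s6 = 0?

s6 = NAND(s5, s1) must be 0, so both s5 = 1 and s1 = 1.
s5 = NAND(s3, s4) must be 1, so at least one of s3, s4 is 0.
Enumerating the 16 input combinations, 8 give s6 = 0 and 8 give s6 = 1.

8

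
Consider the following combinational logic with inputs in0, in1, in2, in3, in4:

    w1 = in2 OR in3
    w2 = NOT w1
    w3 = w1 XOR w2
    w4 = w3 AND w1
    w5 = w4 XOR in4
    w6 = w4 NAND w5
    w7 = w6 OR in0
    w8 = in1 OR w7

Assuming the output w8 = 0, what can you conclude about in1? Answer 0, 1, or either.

0

w8 = in1 OR w7 must be 0, so both in1 = 0 and w7 = 0.
w7 = w6 OR in0 must be 0, so both w6 = 0 and in0 = 0.
Every assignment with w8 = 0 has in1 = 0; there are 3 such assignment(s).
  in0=0, in1=0, in2=0, in3=1, in4=0
  in0=0, in1=0, in2=1, in3=0, in4=0
  in0=0, in1=0, in2=1, in3=1, in4=0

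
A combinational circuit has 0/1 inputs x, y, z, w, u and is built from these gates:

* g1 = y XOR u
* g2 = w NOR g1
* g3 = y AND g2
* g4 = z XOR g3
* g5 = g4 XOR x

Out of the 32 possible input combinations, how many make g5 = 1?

g5 = g4 XOR x must be 1, so g4 and x differ.
Enumerating the 32 input combinations, 16 give g5 = 1 and 16 give g5 = 0.

16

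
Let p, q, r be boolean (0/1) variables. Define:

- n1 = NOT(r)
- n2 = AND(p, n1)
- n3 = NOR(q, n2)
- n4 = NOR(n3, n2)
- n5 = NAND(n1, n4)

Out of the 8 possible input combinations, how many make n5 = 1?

n5 = NAND(n1, n4) must be 1, so at least one of n1, n4 is 0.
Enumerating the 8 input combinations, 7 give n5 = 1 and 1 give n5 = 0.

7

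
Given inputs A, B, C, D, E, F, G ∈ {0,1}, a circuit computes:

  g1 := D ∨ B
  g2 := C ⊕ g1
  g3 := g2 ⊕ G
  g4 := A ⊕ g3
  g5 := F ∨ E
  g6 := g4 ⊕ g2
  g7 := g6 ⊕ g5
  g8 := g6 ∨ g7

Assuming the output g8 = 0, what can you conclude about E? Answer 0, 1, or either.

0

g8 = g6 ∨ g7 must be 0, so both g6 = 0 and g7 = 0.
g6 = g4 ⊕ g2 must be 0, so g4 and g2 are equal.
g7 = g6 ⊕ g5 must be 0, so g6 and g5 are equal.
Every assignment with g8 = 0 has E = 0; there are 16 such assignment(s).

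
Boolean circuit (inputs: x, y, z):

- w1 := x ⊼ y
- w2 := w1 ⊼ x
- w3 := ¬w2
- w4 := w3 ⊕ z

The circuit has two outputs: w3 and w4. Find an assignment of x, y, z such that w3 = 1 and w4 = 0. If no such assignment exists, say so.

Check with x=1, y=0, z=1:
w1 = x ⊼ y = 1 ⊼ 0 = 1
w2 = w1 ⊼ x = 1 ⊼ 1 = 0
w3 = ¬w2 = ¬0 = 1
w4 = w3 ⊕ z = 1 ⊕ 1 = 0
So w3 = 1 and w4 = 0.

x=1, y=0, z=1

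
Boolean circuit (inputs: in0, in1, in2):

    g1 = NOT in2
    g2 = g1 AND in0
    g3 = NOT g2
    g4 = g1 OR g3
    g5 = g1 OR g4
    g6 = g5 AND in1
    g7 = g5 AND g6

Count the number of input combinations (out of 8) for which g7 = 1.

4

g7 = g5 AND g6 must be 1, so both g5 = 1 and g6 = 1.
g5 = g1 OR g4 must be 1, so at least one of g1, g4 is 1.
g6 = g5 AND in1 must be 1, so both g5 = 1 and in1 = 1.
Enumerating the 8 input combinations, 4 give g7 = 1 and 4 give g7 = 0.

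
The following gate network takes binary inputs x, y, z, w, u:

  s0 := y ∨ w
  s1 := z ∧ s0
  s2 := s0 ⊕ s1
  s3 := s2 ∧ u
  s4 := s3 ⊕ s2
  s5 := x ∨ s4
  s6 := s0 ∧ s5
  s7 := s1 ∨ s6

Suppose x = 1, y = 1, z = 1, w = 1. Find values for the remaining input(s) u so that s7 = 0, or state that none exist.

no solution exists

With x = 1, y = 1, z = 1, w = 1 fixed, none of the 2 settings of u give s7 = 0.
For example, with u=1:
s0 = y ∨ w = 1 ∨ 1 = 1
s1 = z ∧ s0 = 1 ∧ 1 = 1
s2 = s0 ⊕ s1 = 1 ⊕ 1 = 0
s3 = s2 ∧ u = 0 ∧ 1 = 0
s4 = s3 ⊕ s2 = 0 ⊕ 0 = 0
s5 = x ∨ s4 = 1 ∨ 0 = 1
s6 = s0 ∧ s5 = 1 ∧ 1 = 1
s7 = s1 ∨ s6 = 1 ∨ 1 = 1
giving s7 = 1 ≠ 0.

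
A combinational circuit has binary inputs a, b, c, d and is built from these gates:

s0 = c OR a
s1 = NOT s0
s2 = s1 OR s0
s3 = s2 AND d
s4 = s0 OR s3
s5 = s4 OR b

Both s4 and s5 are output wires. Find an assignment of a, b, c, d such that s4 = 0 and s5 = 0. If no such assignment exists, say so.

a=0, b=0, c=0, d=0

Check with a=0, b=0, c=0, d=0:
s0 = c OR a = 0 OR 0 = 0
s1 = NOT s0 = NOT 0 = 1
s2 = s1 OR s0 = 1 OR 0 = 1
s3 = s2 AND d = 1 AND 0 = 0
s4 = s0 OR s3 = 0 OR 0 = 0
s5 = s4 OR b = 0 OR 0 = 0
So s4 = 0 and s5 = 0.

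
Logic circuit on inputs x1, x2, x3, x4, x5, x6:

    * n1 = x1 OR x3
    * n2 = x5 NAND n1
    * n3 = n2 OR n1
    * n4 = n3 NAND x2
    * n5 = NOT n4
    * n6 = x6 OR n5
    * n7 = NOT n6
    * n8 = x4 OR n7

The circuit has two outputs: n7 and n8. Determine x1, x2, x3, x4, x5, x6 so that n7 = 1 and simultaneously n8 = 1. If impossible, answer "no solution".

Check with x1=1, x2=0, x3=1, x4=1, x5=1, x6=0:
n1 = x1 OR x3 = 1 OR 1 = 1
n2 = x5 NAND n1 = 1 NAND 1 = 0
n3 = n2 OR n1 = 0 OR 1 = 1
n4 = n3 NAND x2 = 1 NAND 0 = 1
n5 = NOT n4 = NOT 1 = 0
n6 = x6 OR n5 = 0 OR 0 = 0
n7 = NOT n6 = NOT 0 = 1
n8 = x4 OR n7 = 1 OR 1 = 1
So n7 = 1 and n8 = 1.

x1=1, x2=0, x3=1, x4=1, x5=1, x6=0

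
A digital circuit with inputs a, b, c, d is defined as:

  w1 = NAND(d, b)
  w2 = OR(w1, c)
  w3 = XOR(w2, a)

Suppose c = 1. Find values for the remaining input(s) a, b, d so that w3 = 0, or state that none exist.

a=1, b=1, d=0

Check with c = 1 and a=1, b=1, d=0:
w1 = NAND(d, b) = NAND(0, 1) = 1
w2 = OR(w1, c) = OR(1, 1) = 1
w3 = XOR(w2, a) = XOR(1, 1) = 0
So w3 = 0.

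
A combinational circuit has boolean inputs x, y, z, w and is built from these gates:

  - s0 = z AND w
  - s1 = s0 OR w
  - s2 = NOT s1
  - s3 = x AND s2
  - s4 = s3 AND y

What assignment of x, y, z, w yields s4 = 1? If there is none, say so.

x=1, y=1, z=1, w=0

s4 = s3 AND y must be 1, so both s3 = 1 and y = 1.
Check with x=1, y=1, z=1, w=0:
s0 = z AND w = 1 AND 0 = 0
s1 = s0 OR w = 0 OR 0 = 0
s2 = NOT s1 = NOT 0 = 1
s3 = x AND s2 = 1 AND 1 = 1
s4 = s3 AND y = 1 AND 1 = 1
So s4 = 1 as required.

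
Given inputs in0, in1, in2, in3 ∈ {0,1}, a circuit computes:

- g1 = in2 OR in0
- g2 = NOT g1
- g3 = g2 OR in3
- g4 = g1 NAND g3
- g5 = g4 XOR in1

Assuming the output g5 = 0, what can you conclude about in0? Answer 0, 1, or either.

either

Both values of in0 occur among assignments with g5 = 0:
  in0=0: in0=0, in1=0, in2=1, in3=1
  in0=1: in0=1, in1=0, in2=0, in3=1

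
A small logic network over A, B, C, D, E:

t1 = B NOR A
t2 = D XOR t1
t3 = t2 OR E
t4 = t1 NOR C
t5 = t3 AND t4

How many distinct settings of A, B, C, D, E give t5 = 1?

t5 = t3 AND t4 must be 1, so both t3 = 1 and t4 = 1.
Enumerating the 32 input combinations, 9 give t5 = 1 and 23 give t5 = 0.

9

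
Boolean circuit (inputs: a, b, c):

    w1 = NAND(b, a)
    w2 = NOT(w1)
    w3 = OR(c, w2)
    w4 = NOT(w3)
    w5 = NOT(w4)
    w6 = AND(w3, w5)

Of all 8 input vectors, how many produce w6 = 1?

5

w6 = AND(w3, w5) must be 1, so both w3 = 1 and w5 = 1.
w3 = OR(c, w2) must be 1, so at least one of c, w2 is 1.
Satisfying assignments:
  a=0, b=0, c=1
  a=0, b=1, c=1
  a=1, b=0, c=1
  a=1, b=1, c=0
  a=1, b=1, c=1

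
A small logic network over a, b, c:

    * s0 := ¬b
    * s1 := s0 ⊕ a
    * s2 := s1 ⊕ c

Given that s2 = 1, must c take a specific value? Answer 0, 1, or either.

either

Both values of c occur among assignments with s2 = 1:
  c=0: a=0, b=0, c=0
  c=1: a=0, b=1, c=1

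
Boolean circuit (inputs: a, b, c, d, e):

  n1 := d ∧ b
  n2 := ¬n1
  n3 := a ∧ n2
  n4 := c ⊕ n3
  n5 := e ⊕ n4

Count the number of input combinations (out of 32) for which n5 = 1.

16

n5 = e ⊕ n4 must be 1, so e and n4 differ.
Enumerating the 32 input combinations, 16 give n5 = 1 and 16 give n5 = 0.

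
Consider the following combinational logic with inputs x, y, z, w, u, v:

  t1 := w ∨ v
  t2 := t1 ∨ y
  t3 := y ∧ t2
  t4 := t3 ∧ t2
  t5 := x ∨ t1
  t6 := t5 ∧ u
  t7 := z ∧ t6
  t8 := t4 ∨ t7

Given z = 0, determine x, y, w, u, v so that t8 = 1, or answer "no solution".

t8 = t4 ∨ t7 must be 1, so at least one of t4, t7 is 1.
Check with z = 0 and x=1, y=1, w=0, u=1, v=0:
t1 = w ∨ v = 0 ∨ 0 = 0
t2 = t1 ∨ y = 0 ∨ 1 = 1
t3 = y ∧ t2 = 1 ∧ 1 = 1
t4 = t3 ∧ t2 = 1 ∧ 1 = 1
t5 = x ∨ t1 = 1 ∨ 0 = 1
t6 = t5 ∧ u = 1 ∧ 1 = 1
t7 = z ∧ t6 = 0 ∧ 1 = 0
t8 = t4 ∨ t7 = 1 ∨ 0 = 1
So t8 = 1.

x=1, y=1, w=0, u=1, v=0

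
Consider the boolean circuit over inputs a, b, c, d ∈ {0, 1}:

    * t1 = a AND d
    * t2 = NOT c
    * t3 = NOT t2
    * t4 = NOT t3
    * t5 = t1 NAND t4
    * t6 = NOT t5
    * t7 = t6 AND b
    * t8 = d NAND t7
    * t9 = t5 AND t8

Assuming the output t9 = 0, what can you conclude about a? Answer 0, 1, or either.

t9 = t5 AND t8 must be 0, so at least one of t5, t8 is 0.
Every assignment with t9 = 0 has a = 1; there are 2 such assignment(s).
  a=1, b=0, c=0, d=1
  a=1, b=1, c=0, d=1

1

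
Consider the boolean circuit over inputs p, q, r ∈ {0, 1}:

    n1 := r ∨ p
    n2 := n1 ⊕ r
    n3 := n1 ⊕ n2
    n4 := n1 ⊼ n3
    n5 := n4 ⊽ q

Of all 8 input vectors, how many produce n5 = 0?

6

n5 = n4 ⊽ q must be 0, so at least one of n4, q is 1.
Enumerating the 8 input combinations, 6 give n5 = 0 and 2 give n5 = 1.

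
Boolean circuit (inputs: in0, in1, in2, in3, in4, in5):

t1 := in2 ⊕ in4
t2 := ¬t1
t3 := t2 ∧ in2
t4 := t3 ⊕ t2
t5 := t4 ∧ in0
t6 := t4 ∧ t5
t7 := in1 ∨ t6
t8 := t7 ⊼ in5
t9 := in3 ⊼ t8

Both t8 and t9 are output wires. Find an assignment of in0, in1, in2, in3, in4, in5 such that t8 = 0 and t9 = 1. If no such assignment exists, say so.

Check with in0=0 in1=1 in2=1 in3=0 in4=0 in5=1:
t1 = in2 ⊕ in4 = 1 ⊕ 0 = 1
t2 = ¬t1 = ¬1 = 0
t3 = t2 ∧ in2 = 0 ∧ 1 = 0
t4 = t3 ⊕ t2 = 0 ⊕ 0 = 0
t5 = t4 ∧ in0 = 0 ∧ 0 = 0
t6 = t4 ∧ t5 = 0 ∧ 0 = 0
t7 = in1 ∨ t6 = 1 ∨ 0 = 1
t8 = t7 ⊼ in5 = 1 ⊼ 1 = 0
t9 = in3 ⊼ t8 = 0 ⊼ 0 = 1
So t8 = 0 and t9 = 1.

in0=0 in1=1 in2=1 in3=0 in4=0 in5=1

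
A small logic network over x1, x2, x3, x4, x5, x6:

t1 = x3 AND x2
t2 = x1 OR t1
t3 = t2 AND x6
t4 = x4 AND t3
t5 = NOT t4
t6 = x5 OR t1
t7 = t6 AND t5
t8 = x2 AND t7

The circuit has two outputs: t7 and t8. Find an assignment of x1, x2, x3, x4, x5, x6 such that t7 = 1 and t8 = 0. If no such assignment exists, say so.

x1=0, x2=0, x3=1, x4=0, x5=1, x6=1

Check with x1=0, x2=0, x3=1, x4=0, x5=1, x6=1:
t1 = x3 AND x2 = 1 AND 0 = 0
t2 = x1 OR t1 = 0 OR 0 = 0
t3 = t2 AND x6 = 0 AND 1 = 0
t4 = x4 AND t3 = 0 AND 0 = 0
t5 = NOT t4 = NOT 0 = 1
t6 = x5 OR t1 = 1 OR 0 = 1
t7 = t6 AND t5 = 1 AND 1 = 1
t8 = x2 AND t7 = 0 AND 1 = 0
So t7 = 1 and t8 = 0.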